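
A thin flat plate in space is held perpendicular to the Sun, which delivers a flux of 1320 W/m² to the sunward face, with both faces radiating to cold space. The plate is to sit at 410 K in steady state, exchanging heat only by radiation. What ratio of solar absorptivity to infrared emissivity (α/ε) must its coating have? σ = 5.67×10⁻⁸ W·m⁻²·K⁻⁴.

Balance: αS·A = εσ·2A·T⁴ ⇒ α/ε = 2σT⁴/S.
α/ε = 2·5.67×10⁻⁸·(410)⁴/1320 = 2·5.67×10⁻⁸·2.826×10¹⁰/1320.

α/ε ≈ 2.43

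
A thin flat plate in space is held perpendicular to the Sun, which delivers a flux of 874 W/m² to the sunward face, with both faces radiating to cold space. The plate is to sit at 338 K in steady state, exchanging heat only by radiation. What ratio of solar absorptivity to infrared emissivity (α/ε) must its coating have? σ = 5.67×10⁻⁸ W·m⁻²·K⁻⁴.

Balance: αS·A = εσ·2A·T⁴ ⇒ α/ε = 2σT⁴/S.
α/ε = 2·5.67×10⁻⁸·(338)⁴/874 = 2·5.67×10⁻⁸·1.305×10¹⁰/874.

α/ε ≈ 1.69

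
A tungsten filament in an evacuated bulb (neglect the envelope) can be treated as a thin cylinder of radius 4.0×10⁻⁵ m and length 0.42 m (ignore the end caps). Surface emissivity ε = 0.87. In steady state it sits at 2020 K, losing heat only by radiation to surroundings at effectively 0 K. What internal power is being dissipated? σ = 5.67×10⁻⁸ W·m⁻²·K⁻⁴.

Steady state: P = εσA T⁴.
A = 2πrL = 1.056×10⁻⁴ m²; T⁴ = (2020)⁴ = 1.665×10¹³ K⁴.
P = 0.87 × 5.67×10⁻⁸ × 1.056×10⁻⁴ × 1.665×10¹³.

P ≈ 86.7 W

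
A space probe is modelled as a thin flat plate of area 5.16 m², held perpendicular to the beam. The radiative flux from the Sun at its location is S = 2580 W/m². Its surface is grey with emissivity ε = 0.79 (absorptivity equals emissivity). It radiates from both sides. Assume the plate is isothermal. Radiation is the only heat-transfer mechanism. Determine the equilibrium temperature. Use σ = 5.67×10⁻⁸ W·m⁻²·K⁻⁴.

T ≈ 388 K

At equilibrium, absorbed power = emitted power.
Absorbing cross-section = A = 5.160 m²; emitting surface = 2A = 10.32 m² (ratio 2).
εS·A_cross = εσ·A_surf·T⁴  ⇒  T⁴ = S/(2σ)   (ε cancels).
T⁴ = 2580/(2·5.67×10⁻⁸) = 2.275×10¹⁰ K⁴.
T = (2.275×10¹⁰)^(1/4).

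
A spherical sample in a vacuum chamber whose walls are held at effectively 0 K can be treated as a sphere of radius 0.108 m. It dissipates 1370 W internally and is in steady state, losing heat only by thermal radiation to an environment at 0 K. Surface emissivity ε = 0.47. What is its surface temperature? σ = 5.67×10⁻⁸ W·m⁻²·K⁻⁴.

T ≈ 770 K

Steady state: internal power = radiated power, P = εσA T⁴.
Radiating area A = 4πr² = 0.1466 m².
T⁴ = P/(εσA) = 1370/(0.47·5.67×10⁻⁸·0.1466) = 3.507×10¹¹ K⁴.
T = (3.507×10¹¹)^(1/4).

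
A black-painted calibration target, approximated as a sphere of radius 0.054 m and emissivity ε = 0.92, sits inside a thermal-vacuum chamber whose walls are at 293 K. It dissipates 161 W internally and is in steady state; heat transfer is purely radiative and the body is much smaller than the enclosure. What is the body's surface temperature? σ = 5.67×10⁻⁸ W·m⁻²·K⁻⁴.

T ≈ 550 K

For a small grey body in a large enclosure, net radiated power = εσA(T⁴ − T_w⁴).
Steady state: P = εσA(T⁴ − T_w⁴) with A = 4πr² = 0.03664 m².
T⁴ = P/(εσA) + T_w⁴ = 161/(0.92·5.67×10⁻⁸·0.03664) + (293)⁴
    = 8.423×10¹⁰ + 7.370×10⁹ = 9.160×10¹⁰ K⁴.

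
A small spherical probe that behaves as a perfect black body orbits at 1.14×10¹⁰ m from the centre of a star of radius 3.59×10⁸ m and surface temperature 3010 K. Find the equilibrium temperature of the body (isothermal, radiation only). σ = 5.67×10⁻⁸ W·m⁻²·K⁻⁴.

T ≈ 378 K

The star's surface emits σT_*⁴; at distance d the flux is S = σT_*⁴(R_*/d)².
S = 5.67×10⁻⁸·(3010)⁴·(3.59×10⁸/1.14×10¹⁰)² = 4616 W/m².
For an isothermal sphere T⁴ = (1−a)S/(4σ) = 2.035×10¹⁰ K⁴.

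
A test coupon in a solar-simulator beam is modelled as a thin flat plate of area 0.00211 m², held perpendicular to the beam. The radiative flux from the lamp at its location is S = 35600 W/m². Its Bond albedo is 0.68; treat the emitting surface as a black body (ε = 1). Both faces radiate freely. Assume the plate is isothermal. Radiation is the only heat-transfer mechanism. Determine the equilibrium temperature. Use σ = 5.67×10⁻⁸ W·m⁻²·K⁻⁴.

At equilibrium, absorbed power = emitted power.
Absorbing cross-section = A = 0.002110 m²; emitting surface = 2A = 0.004220 m² (ratio 2).
(1−a)S·A_cross = εσ·A_surf·T⁴  ⇒  T⁴ = (1−a)S/(2σ).
T⁴ = 0.320·35600/(2·5.67×10⁻⁸) = 1.005×10¹¹ K⁴.
T = (1.005×10¹¹)^(1/4).

T ≈ 563 K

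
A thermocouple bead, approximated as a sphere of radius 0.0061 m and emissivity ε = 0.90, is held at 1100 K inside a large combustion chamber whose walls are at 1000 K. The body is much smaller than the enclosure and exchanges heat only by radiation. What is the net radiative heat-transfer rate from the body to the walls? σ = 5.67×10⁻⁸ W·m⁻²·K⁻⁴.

P_net ≈ 11.1 W

For a small grey body in a large enclosure: P_net = εσA(T_body⁴ − T_wall⁴).
A = 4πr² = 4.676×10⁻⁴ m²; T_body⁴ − T_wall⁴ = 1.464×10¹² − 1.000×10¹² = 4.641×10¹¹ K⁴.
|P_net| = 0.90·5.67×10⁻⁸·4.676×10⁻⁴·4.641×10¹¹.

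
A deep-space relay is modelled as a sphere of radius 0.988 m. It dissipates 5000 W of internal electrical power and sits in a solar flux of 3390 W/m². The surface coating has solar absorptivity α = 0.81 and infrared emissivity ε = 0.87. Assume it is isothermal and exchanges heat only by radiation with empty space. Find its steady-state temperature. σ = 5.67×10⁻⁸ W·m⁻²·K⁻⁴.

T ≈ 386 K

At steady state, absorbed solar power + internal power = radiated power.
Absorbed: α·S·A_cross = 0.81·3390·3.067 = 8421 W (cross-section πr²).
Total input = 8421 + 5000 = 13420 W.
Radiated: εσ·A_surf·T⁴ with A_surf = 4πr² = 12.27 m².
T⁴ = 13420/(0.87·5.67×10⁻⁸·12.27) = 2.218×10¹⁰ K⁴.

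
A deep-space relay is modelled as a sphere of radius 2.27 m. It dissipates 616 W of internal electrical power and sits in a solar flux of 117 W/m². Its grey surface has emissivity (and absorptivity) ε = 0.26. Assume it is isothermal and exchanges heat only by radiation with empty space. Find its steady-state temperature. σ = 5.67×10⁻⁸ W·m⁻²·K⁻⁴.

At steady state, absorbed solar power + internal power = radiated power.
Absorbed: α·S·A_cross = 0.26·117·16.19 = 492.4 W (cross-section πr²).
Total input = 492.4 + 616 = 1108 W.
Radiated: εσ·A_surf·T⁴ with A_surf = 4πr² = 64.75 m².
T⁴ = 1108/(0.26·5.67×10⁻⁸·64.75) = 1.161×10⁹ K⁴.

T ≈ 185 K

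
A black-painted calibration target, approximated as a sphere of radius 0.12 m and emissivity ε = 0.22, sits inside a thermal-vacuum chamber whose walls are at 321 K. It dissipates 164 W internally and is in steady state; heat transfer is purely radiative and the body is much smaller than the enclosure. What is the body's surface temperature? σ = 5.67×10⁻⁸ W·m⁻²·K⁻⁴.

T ≈ 537 K

For a small grey body in a large enclosure, net radiated power = εσA(T⁴ − T_w⁴).
Steady state: P = εσA(T⁴ − T_w⁴) with A = 4πr² = 0.1810 m².
T⁴ = P/(εσA) + T_w⁴ = 164/(0.22·5.67×10⁻⁸·0.1810) + (321)⁴
    = 7.266×10¹⁰ + 1.062×10¹⁰ = 8.327×10¹⁰ K⁴.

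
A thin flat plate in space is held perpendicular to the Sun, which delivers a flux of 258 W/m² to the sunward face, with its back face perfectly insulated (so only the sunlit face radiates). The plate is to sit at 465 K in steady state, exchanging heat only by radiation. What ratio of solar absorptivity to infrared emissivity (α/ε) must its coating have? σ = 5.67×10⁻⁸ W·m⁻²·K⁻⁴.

Balance: αS·A = εσ·1A·T⁴ ⇒ α/ε = σT⁴/S.
α/ε = 5.67×10⁻⁸·(465)⁴/258 = 5.67×10⁻⁸·4.675×10¹⁰/258.

α/ε ≈ 10.3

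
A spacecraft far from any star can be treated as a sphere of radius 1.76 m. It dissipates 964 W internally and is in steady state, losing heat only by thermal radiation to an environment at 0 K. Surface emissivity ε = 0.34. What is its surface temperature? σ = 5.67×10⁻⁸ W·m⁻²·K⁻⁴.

Steady state: internal power = radiated power, P = εσA T⁴.
Radiating area A = 4πr² = 38.93 m².
T⁴ = P/(εσA) = 964/(0.34·5.67×10⁻⁸·38.93) = 1.285×10⁹ K⁴.
T = (1.285×10⁹)^(1/4).

T ≈ 189 K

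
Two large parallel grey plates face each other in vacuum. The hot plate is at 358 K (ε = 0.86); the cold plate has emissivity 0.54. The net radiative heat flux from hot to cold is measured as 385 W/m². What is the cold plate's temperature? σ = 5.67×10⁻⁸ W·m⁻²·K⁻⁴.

q = σ(T₁⁴ − T₂⁴)/(1/ε₁ + 1/ε₂ − 1); denominator = 2.015.
T₂⁴ = T₁⁴ − q·(1/ε₁+1/ε₂−1)/σ = 1.643×10¹⁰ − 385·2.015/5.67×10⁻⁸
    = 2.746×10⁹ K⁴.

T₂ ≈ 229 K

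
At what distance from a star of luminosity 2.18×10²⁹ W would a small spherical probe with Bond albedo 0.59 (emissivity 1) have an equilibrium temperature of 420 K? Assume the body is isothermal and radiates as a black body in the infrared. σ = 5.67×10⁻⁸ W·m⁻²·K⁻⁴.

For an isothermal black-emitting sphere, (1−a)S·πr² = σ·4πr²·T⁴ ⇒ S = 4σT⁴/(1−a).
S = 4·5.67×10⁻⁸·(420)⁴/0.410 = 17210 W/m².
Flux falls as S = L/(4πd²), so d = √(L/(4πS)) = √(2.18×10²⁹/(4π·17210)).

d ≈ 1.00×10¹² m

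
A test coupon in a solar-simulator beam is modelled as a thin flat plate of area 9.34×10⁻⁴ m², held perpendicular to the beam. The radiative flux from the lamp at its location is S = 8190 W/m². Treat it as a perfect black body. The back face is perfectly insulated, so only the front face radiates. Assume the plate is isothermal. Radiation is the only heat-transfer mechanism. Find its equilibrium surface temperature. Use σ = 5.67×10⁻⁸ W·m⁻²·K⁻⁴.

T ≈ 616 K

At equilibrium, absorbed power = emitted power.
Absorbing cross-section = A = 9.340×10⁻⁴ m²; emitting surface = A = 9.340×10⁻⁴ m² (ratio 1).
S·A_cross = εσ·A_surf·T⁴  ⇒  T⁴ = S/(1σ).
T⁴ = 1.00·8190/(1·5.67×10⁻⁸) = 1.444×10¹¹ K⁴.
T = (1.444×10¹¹)^(1/4).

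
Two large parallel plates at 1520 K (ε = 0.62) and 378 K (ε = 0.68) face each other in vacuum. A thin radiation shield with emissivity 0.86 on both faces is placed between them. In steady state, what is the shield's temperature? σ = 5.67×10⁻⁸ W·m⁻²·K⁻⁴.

In steady state the net flux on the hot side equals that on the cold side.
σ(T₁⁴−T_s⁴)/D₁ = σ(T_s⁴−T₂⁴)/D₂, with D₁ = 1/ε₁+1/ε_s−1 = 1.776, D₂ = 1/ε_s+1/ε₂−1 = 1.633.
Solve for T_s⁴: T_s⁴ = (D₂·T₁⁴ + D₁·T₂⁴)/(D₁+D₂) = 2.568×10¹² K⁴.

T_s ≈ 1270 K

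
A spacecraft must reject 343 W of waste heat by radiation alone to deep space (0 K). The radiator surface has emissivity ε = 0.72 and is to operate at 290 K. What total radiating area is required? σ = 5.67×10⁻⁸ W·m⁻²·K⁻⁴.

P = εσA T⁴ ⇒ A = P/(εσT⁴).
T⁴ = 7.073×10⁹ K⁴.
A = 343/(0.72 × 5.67×10⁻⁸ × 7.073×10⁹).

A ≈ 1.19 m²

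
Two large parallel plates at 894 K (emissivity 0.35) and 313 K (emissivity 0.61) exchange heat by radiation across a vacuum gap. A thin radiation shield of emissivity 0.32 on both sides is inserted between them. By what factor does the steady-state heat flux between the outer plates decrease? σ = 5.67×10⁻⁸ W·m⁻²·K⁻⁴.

Without shield: q₀ = σΔ(T⁴)/(1/ε₁+1/ε₂−1) with denominator 3.496.
With shield the two gaps are in series; the resistances add: (1/ε₁+1/ε_s−1)+(1/ε_s+1/ε₂−1) = 4.982+3.764 = 8.746.
Heat-flux ratio q₀/q = 8.746/3.496.

factor ≈ 2.50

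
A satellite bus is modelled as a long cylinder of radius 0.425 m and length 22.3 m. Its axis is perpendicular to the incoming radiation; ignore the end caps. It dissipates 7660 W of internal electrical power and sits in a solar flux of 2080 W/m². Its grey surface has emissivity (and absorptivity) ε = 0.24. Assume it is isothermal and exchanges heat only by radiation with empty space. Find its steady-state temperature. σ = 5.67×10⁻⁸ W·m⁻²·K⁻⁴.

At steady state, absorbed solar power + internal power = radiated power.
Absorbed: α·S·A_cross = 0.24·2080·18.96 = 9462 W (cross-section 2rL).
Total input = 9462 + 7660 = 17120 W.
Radiated: εσ·A_surf·T⁴ with A_surf = 2πrL = 59.55 m².
T⁴ = 17120/(0.24·5.67×10⁻⁸·59.55) = 2.113×10¹⁰ K⁴.

T ≈ 381 K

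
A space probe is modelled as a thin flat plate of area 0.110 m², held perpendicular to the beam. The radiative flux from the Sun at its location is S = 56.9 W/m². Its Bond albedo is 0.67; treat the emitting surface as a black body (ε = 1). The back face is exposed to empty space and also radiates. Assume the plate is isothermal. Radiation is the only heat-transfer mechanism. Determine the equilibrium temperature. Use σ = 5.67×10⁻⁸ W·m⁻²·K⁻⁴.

T ≈ 113 K

At equilibrium, absorbed power = emitted power.
Absorbing cross-section = A = 0.1100 m²; emitting surface = 2A = 0.2200 m² (ratio 2).
(1−a)S·A_cross = εσ·A_surf·T⁴  ⇒  T⁴ = (1−a)S/(2σ).
T⁴ = 0.330·56.9/(2·5.67×10⁻⁸) = 1.656×10⁸ K⁴.
T = (1.656×10⁸)^(1/4).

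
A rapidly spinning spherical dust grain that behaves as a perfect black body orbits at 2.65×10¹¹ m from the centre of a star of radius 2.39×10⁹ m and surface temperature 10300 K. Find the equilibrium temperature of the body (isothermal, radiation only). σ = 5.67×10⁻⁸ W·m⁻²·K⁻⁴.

T ≈ 692 K

The star's surface emits σT_*⁴; at distance d the flux is S = σT_*⁴(R_*/d)².
S = 5.67×10⁻⁸·(10300)⁴·(2.39×10⁹/2.65×10¹¹)² = 51910 W/m².
For an isothermal sphere T⁴ = (1−a)S/(4σ) = 2.289×10¹¹ K⁴.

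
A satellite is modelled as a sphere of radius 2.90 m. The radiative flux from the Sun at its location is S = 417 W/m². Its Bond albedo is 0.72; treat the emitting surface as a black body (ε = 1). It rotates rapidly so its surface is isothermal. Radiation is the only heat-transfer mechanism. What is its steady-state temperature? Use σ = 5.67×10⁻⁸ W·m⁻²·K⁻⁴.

At equilibrium, absorbed power = emitted power.
Absorbing cross-section = πr² = 26.42 m²; emitting surface = 4πr² = 105.7 m² (ratio 4).
(1−a)S·A_cross = εσ·A_surf·T⁴  ⇒  T⁴ = (1−a)S/(4σ).
T⁴ = 0.280·417/(4·5.67×10⁻⁸) = 5.148×10⁸ K⁴.
T = (5.148×10⁸)^(1/4).

T ≈ 151 K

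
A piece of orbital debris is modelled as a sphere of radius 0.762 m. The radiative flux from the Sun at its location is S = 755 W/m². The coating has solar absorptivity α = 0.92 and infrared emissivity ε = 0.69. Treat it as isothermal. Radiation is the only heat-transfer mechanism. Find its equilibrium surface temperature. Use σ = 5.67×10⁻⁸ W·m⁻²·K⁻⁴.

T ≈ 258 K

At equilibrium, absorbed power = emitted power.
Absorbing cross-section = πr² = 1.824 m²; emitting surface = 4πr² = 7.297 m² (ratio 4).
αS·A_cross = εσ·A_surf·T⁴  ⇒  T⁴ = αS/(ε·4σ).
T⁴ = 0.920·755/(0.69·4·5.67×10⁻⁸) = 4.439×10⁹ K⁴.
T = (4.439×10⁹)^(1/4).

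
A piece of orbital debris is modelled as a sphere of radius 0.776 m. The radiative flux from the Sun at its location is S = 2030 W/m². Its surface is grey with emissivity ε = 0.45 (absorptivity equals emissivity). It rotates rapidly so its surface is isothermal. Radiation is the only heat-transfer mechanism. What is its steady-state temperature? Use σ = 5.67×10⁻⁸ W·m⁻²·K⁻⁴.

At equilibrium, absorbed power = emitted power.
Absorbing cross-section = πr² = 1.892 m²; emitting surface = 4πr² = 7.567 m² (ratio 4).
εS·A_cross = εσ·A_surf·T⁴  ⇒  T⁴ = S/(4σ)   (ε cancels).
T⁴ = 2030/(4·5.67×10⁻⁸) = 8.951×10⁹ K⁴.
T = (8.951×10⁹)^(1/4).

T ≈ 308 K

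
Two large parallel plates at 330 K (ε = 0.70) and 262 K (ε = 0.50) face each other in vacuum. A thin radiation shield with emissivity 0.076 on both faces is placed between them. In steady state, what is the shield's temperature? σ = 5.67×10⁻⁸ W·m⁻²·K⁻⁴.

T_s ≈ 302 K

In steady state the net flux on the hot side equals that on the cold side.
σ(T₁⁴−T_s⁴)/D₁ = σ(T_s⁴−T₂⁴)/D₂, with D₁ = 1/ε₁+1/ε_s−1 = 13.59, D₂ = 1/ε_s+1/ε₂−1 = 14.16.
Solve for T_s⁴: T_s⁴ = (D₂·T₁⁴ + D₁·T₂⁴)/(D₁+D₂) = 8.359×10⁹ K⁴.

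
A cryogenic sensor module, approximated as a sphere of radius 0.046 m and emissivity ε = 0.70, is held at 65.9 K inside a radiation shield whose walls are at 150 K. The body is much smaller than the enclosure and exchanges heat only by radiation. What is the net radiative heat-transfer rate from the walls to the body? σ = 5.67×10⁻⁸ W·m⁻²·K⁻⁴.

For a small grey body in a large enclosure: P_net = εσA(T_body⁴ − T_wall⁴).
A = 4πr² = 0.02659 m²; T_body⁴ − T_wall⁴ = 1.886×10⁷ − 5.062×10⁸ = -4.874×10⁸ K⁴.
|P_net| = 0.70·5.67×10⁻⁸·0.02659·4.874×10⁸.

P_net ≈ 0.514 W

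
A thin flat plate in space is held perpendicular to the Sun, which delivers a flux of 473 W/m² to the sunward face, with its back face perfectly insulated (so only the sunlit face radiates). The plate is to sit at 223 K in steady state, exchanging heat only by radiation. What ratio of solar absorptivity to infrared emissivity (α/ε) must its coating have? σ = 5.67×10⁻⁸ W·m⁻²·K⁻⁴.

Balance: αS·A = εσ·1A·T⁴ ⇒ α/ε = σT⁴/S.
α/ε = 5.67×10⁻⁸·(223)⁴/473 = 5.67×10⁻⁸·2.473×10⁹/473.

α/ε ≈ 0.296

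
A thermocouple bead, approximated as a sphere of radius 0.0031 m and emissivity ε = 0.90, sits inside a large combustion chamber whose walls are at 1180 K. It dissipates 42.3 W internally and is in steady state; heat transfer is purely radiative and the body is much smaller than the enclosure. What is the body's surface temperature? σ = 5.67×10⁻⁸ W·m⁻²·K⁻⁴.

For a small grey body in a large enclosure, net radiated power = εσA(T⁴ − T_w⁴).
Steady state: P = εσA(T⁴ − T_w⁴) with A = 4πr² = 1.208×10⁻⁴ m².
T⁴ = P/(εσA) + T_w⁴ = 42.3/(0.90·5.67×10⁻⁸·1.208×10⁻⁴) + (1180)⁴
    = 6.864×10¹² + 1.939×10¹² = 8.803×10¹² K⁴.

T ≈ 1720 K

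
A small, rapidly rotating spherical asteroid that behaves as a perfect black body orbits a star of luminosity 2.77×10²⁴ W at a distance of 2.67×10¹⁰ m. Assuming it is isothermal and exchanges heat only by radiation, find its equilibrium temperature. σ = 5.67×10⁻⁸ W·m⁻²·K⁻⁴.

First find the stellar flux at distance d: S = L/(4πd²) = 2.77×10²⁴/(4π·(2.67×10¹⁰)²) = 309.2 W/m².
For an isothermal sphere, absorbed (1−a)S·πr² = emitted σ·4πr²·T⁴, so T⁴ = (1−a)S/(4σ).
T⁴ = 1.00·309.2/(4·5.67×10⁻⁸) = 1.363×10⁹ K⁴.

T ≈ 192 K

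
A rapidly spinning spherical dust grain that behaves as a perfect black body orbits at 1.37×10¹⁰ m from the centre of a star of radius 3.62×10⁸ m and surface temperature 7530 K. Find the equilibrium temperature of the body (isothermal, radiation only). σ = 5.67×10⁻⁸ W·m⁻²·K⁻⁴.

T ≈ 866 K

The star's surface emits σT_*⁴; at distance d the flux is S = σT_*⁴(R_*/d)².
S = 5.67×10⁻⁸·(7530)⁴·(3.62×10⁸/1.37×10¹⁰)² = 1.273×10⁵ W/m².
For an isothermal sphere T⁴ = (1−a)S/(4σ) = 5.612×10¹¹ K⁴.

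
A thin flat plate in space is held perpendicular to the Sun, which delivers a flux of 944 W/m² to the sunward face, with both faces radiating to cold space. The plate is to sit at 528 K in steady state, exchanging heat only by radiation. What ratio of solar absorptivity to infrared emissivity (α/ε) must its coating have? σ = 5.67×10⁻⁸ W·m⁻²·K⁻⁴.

Balance: αS·A = εσ·2A·T⁴ ⇒ α/ε = 2σT⁴/S.
α/ε = 2·5.67×10⁻⁸·(528)⁴/944 = 2·5.67×10⁻⁸·7.772×10¹⁰/944.

α/ε ≈ 9.34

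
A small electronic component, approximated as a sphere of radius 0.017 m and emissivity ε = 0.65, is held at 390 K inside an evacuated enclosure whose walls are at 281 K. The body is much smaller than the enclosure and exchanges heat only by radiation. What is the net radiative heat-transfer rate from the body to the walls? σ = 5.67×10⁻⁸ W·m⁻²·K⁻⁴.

For a small grey body in a large enclosure: P_net = εσA(T_body⁴ − T_wall⁴).
A = 4πr² = 0.003632 m²; T_body⁴ − T_wall⁴ = 2.313×10¹⁰ − 6.235×10⁹ = 1.690×10¹⁰ K⁴.
|P_net| = 0.65·5.67×10⁻⁸·0.003632·1.690×10¹⁰.

P_net ≈ 2.26 W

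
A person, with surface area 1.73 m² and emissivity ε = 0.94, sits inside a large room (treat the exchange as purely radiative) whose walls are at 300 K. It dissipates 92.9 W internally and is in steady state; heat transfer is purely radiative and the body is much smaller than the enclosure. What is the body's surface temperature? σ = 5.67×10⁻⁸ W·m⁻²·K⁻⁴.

For a small grey body in a large enclosure, net radiated power = εσA(T⁴ − T_w⁴).
Steady state: P = εσA(T⁴ − T_w⁴) with A = 1.73 m².
T⁴ = P/(εσA) + T_w⁴ = 92.9/(0.94·5.67×10⁻⁸·1.730) + (300)⁴
    = 1.008×10⁹ + 8.100×10⁹ = 9.108×10⁹ K⁴.

T ≈ 309 K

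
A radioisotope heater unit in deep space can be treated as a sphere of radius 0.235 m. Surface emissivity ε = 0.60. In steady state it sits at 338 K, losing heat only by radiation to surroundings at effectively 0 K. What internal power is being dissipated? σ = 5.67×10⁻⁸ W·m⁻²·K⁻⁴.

P ≈ 308 W

Steady state: P = εσA T⁴.
A = 4πr² = 0.6940 m²; T⁴ = (338)⁴ = 1.305×10¹⁰ K⁴.
P = 0.60 × 5.67×10⁻⁸ × 0.6940 × 1.305×10¹⁰.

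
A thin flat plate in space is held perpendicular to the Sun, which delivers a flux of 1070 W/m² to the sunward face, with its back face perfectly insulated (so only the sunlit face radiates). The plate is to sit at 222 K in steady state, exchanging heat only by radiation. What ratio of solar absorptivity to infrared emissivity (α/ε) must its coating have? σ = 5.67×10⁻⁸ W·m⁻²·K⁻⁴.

Balance: αS·A = εσ·1A·T⁴ ⇒ α/ε = σT⁴/S.
α/ε = 5.67×10⁻⁸·(222)⁴/1070 = 5.67×10⁻⁸·2.429×10⁹/1070.

α/ε ≈ 0.129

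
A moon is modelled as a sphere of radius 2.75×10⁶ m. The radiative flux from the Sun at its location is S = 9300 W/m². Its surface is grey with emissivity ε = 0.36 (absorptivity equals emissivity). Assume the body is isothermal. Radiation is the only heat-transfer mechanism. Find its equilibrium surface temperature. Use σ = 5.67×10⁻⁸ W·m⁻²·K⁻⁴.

T ≈ 450 K

At equilibrium, absorbed power = emitted power.
Absorbing cross-section = πr² = 2.376×10¹³ m²; emitting surface = 4πr² = 9.503×10¹³ m² (ratio 4).
εS·A_cross = εσ·A_surf·T⁴  ⇒  T⁴ = S/(4σ)   (ε cancels).
T⁴ = 9300/(4·5.67×10⁻⁸) = 4.101×10¹⁰ K⁴.
T = (4.101×10¹⁰)^(1/4).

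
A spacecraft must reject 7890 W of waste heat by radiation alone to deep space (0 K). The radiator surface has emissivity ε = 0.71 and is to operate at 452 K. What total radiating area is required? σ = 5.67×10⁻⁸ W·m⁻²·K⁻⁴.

P = εσA T⁴ ⇒ A = P/(εσT⁴).
T⁴ = 4.174×10¹⁰ K⁴.
A = 7890/(0.71 × 5.67×10⁻⁸ × 4.174×10¹⁰).

A ≈ 4.70 m²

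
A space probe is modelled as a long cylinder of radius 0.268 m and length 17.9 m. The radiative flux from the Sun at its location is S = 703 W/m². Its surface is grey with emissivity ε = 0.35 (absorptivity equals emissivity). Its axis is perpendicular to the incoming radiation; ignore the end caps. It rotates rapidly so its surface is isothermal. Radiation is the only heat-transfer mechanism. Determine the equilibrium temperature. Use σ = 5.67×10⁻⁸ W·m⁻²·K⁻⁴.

T ≈ 251 K

At equilibrium, absorbed power = emitted power.
Absorbing cross-section = 2rL = 9.594 m²; emitting surface = 2πrL = 30.14 m² (ratio π).
εS·A_cross = εσ·A_surf·T⁴  ⇒  T⁴ = S/(πσ)   (ε cancels).
T⁴ = 703/(π·5.67×10⁻⁸) = 3.947×10⁹ K⁴.
T = (3.947×10⁹)^(1/4).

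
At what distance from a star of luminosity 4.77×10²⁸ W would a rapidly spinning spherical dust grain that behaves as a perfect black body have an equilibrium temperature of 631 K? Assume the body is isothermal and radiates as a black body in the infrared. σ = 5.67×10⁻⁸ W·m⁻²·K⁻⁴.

d ≈ 3.25×10¹¹ m

For an isothermal black-emitting sphere, (1−a)S·πr² = σ·4πr²·T⁴ ⇒ S = 4σT⁴/(1−a).
S = 4·5.67×10⁻⁸·(631)⁴/1.00 = 35960 W/m².
Flux falls as S = L/(4πd²), so d = √(L/(4πS)) = √(4.77×10²⁸/(4π·35960)).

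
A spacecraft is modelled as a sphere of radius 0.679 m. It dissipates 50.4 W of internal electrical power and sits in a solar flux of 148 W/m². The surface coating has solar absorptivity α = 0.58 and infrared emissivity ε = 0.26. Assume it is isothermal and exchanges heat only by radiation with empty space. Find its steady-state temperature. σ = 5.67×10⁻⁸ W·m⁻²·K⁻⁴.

At steady state, absorbed solar power + internal power = radiated power.
Absorbed: α·S·A_cross = 0.58·148·1.448 = 124.3 W (cross-section πr²).
Total input = 124.3 + 50.4 = 174.7 W.
Radiated: εσ·A_surf·T⁴ with A_surf = 4πr² = 5.794 m².
T⁴ = 174.7/(0.26·5.67×10⁻⁸·5.794) = 2.046×10⁹ K⁴.

T ≈ 213 K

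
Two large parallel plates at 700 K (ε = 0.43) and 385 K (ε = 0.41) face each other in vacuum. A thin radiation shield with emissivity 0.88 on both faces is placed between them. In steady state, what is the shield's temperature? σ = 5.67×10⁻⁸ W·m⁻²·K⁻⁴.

T_s ≈ 604 K

In steady state the net flux on the hot side equals that on the cold side.
σ(T₁⁴−T_s⁴)/D₁ = σ(T_s⁴−T₂⁴)/D₂, with D₁ = 1/ε₁+1/ε_s−1 = 2.462, D₂ = 1/ε_s+1/ε₂−1 = 2.575.
Solve for T_s⁴: T_s⁴ = (D₂·T₁⁴ + D₁·T₂⁴)/(D₁+D₂) = 1.335×10¹¹ K⁴.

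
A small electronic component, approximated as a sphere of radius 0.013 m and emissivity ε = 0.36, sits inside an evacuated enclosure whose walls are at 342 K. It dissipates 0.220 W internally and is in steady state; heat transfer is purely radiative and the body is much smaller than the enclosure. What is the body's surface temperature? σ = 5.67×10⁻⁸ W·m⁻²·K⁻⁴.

For a small grey body in a large enclosure, net radiated power = εσA(T⁴ − T_w⁴).
Steady state: P = εσA(T⁴ − T_w⁴) with A = 4πr² = 0.002124 m².
T⁴ = P/(εσA) + T_w⁴ = 0.220/(0.36·5.67×10⁻⁸·0.002124) + (342)⁴
    = 5.075×10⁹ + 1.368×10¹⁰ = 1.876×10¹⁰ K⁴.

T ≈ 370 K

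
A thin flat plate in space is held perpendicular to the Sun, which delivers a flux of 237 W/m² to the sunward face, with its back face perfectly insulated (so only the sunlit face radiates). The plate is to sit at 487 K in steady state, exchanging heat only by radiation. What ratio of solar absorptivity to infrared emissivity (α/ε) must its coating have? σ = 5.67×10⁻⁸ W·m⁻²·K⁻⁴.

α/ε ≈ 13.5

Balance: αS·A = εσ·1A·T⁴ ⇒ α/ε = σT⁴/S.
α/ε = 5.67×10⁻⁸·(487)⁴/237 = 5.67×10⁻⁸·5.625×10¹⁰/237.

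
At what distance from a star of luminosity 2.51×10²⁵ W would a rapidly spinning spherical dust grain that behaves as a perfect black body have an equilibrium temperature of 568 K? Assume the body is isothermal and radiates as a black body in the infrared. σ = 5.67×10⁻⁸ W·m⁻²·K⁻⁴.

For an isothermal black-emitting sphere, (1−a)S·πr² = σ·4πr²·T⁴ ⇒ S = 4σT⁴/(1−a).
S = 4·5.67×10⁻⁸·(568)⁴/1.00 = 23610 W/m².
Flux falls as S = L/(4πd²), so d = √(L/(4πS)) = √(2.51×10²⁵/(4π·23610)).

d ≈ 9.20×10⁹ m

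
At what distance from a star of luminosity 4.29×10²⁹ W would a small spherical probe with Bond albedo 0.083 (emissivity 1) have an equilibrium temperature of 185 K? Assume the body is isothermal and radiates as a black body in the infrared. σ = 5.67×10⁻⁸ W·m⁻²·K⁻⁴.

For an isothermal black-emitting sphere, (1−a)S·πr² = σ·4πr²·T⁴ ⇒ S = 4σT⁴/(1−a).
S = 4·5.67×10⁻⁸·(185)⁴/0.917 = 289.7 W/m².
Flux falls as S = L/(4πd²), so d = √(L/(4πS)) = √(4.29×10²⁹/(4π·289.7)).

d ≈ 1.09×10¹³ m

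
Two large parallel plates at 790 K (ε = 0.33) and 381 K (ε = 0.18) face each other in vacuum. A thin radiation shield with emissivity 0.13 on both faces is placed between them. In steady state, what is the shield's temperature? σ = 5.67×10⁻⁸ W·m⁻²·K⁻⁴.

T_s ≈ 690 K

In steady state the net flux on the hot side equals that on the cold side.
σ(T₁⁴−T_s⁴)/D₁ = σ(T_s⁴−T₂⁴)/D₂, with D₁ = 1/ε₁+1/ε_s−1 = 9.723, D₂ = 1/ε_s+1/ε₂−1 = 12.25.
Solve for T_s⁴: T_s⁴ = (D₂·T₁⁴ + D₁·T₂⁴)/(D₁+D₂) = 2.265×10¹¹ K⁴.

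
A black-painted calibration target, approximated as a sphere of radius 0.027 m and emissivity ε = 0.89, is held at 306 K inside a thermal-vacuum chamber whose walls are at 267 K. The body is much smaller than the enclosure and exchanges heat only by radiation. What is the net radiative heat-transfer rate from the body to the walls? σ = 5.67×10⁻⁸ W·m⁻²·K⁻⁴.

For a small grey body in a large enclosure: P_net = εσA(T_body⁴ − T_wall⁴).
A = 4πr² = 0.009161 m²; T_body⁴ − T_wall⁴ = 8.768×10⁹ − 5.082×10⁹ = 3.686×10⁹ K⁴.
|P_net| = 0.89·5.67×10⁻⁸·0.009161·3.686×10⁹.

P_net ≈ 1.70 W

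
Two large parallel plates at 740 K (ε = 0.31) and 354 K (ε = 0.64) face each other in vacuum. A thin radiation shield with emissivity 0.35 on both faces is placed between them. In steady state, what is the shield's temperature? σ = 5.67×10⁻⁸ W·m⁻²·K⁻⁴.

In steady state the net flux on the hot side equals that on the cold side.
σ(T₁⁴−T_s⁴)/D₁ = σ(T_s⁴−T₂⁴)/D₂, with D₁ = 1/ε₁+1/ε_s−1 = 5.083, D₂ = 1/ε_s+1/ε₂−1 = 3.420.
Solve for T_s⁴: T_s⁴ = (D₂·T₁⁴ + D₁·T₂⁴)/(D₁+D₂) = 1.300×10¹¹ K⁴.

T_s ≈ 600 K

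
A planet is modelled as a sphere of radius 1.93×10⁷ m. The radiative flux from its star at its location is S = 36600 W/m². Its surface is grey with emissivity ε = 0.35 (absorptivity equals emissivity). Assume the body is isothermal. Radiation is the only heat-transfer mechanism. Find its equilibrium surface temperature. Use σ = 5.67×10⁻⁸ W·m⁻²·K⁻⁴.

T ≈ 634 K

At equilibrium, absorbed power = emitted power.
Absorbing cross-section = πr² = 1.170×10¹⁵ m²; emitting surface = 4πr² = 4.681×10¹⁵ m² (ratio 4).
εS·A_cross = εσ·A_surf·T⁴  ⇒  T⁴ = S/(4σ)   (ε cancels).
T⁴ = 36600/(4·5.67×10⁻⁸) = 1.614×10¹¹ K⁴.
T = (1.614×10¹¹)^(1/4).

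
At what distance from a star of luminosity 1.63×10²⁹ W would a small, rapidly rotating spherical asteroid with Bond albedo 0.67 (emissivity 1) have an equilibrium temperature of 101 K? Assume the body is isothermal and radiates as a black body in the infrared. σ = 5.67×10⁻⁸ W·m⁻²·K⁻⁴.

For an isothermal black-emitting sphere, (1−a)S·πr² = σ·4πr²·T⁴ ⇒ S = 4σT⁴/(1−a).
S = 4·5.67×10⁻⁸·(101)⁴/0.330 = 71.52 W/m².
Flux falls as S = L/(4πd²), so d = √(L/(4πS)) = √(1.63×10²⁹/(4π·71.52)).

d ≈ 1.35×10¹³ m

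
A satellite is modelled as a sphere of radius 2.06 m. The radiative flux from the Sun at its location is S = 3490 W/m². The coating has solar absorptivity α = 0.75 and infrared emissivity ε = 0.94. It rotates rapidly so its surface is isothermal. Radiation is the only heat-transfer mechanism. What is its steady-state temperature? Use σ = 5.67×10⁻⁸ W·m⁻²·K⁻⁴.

T ≈ 333 K

At equilibrium, absorbed power = emitted power.
Absorbing cross-section = πr² = 13.33 m²; emitting surface = 4πr² = 53.33 m² (ratio 4).
αS·A_cross = εσ·A_surf·T⁴  ⇒  T⁴ = αS/(ε·4σ).
T⁴ = 0.750·3490/(0.94·4·5.67×10⁻⁸) = 1.228×10¹⁰ K⁴.
T = (1.228×10¹⁰)^(1/4).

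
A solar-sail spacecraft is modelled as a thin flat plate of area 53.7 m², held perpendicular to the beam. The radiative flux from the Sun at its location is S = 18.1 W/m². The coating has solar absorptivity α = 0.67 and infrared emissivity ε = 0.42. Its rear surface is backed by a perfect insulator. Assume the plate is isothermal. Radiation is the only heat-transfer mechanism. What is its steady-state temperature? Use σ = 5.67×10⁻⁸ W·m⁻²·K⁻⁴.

T ≈ 150 K

At equilibrium, absorbed power = emitted power.
Absorbing cross-section = A = 53.70 m²; emitting surface = A = 53.70 m² (ratio 1).
αS·A_cross = εσ·A_surf·T⁴  ⇒  T⁴ = αS/(ε·1σ).
T⁴ = 0.670·18.1/(0.42·1·5.67×10⁻⁸) = 5.092×10⁸ K⁴.
T = (5.092×10⁸)^(1/4).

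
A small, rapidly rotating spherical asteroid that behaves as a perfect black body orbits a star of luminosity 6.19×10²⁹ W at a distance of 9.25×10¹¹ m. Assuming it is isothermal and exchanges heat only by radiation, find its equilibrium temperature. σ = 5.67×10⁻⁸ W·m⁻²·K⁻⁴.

First find the stellar flux at distance d: S = L/(4πd²) = 6.19×10²⁹/(4π·(9.25×10¹¹)²) = 57570 W/m².
For an isothermal sphere, absorbed (1−a)S·πr² = emitted σ·4πr²·T⁴, so T⁴ = (1−a)S/(4σ).
T⁴ = 1.00·57570/(4·5.67×10⁻⁸) = 2.538×10¹¹ K⁴.

T ≈ 710 K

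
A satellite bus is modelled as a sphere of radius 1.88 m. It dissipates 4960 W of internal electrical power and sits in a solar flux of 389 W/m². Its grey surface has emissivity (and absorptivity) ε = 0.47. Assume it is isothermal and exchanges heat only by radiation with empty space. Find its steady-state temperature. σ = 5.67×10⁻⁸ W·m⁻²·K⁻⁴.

At steady state, absorbed solar power + internal power = radiated power.
Absorbed: α·S·A_cross = 0.47·389·11.10 = 2030 W (cross-section πr²).
Total input = 2030 + 4960 = 6990 W.
Radiated: εσ·A_surf·T⁴ with A_surf = 4πr² = 44.41 m².
T⁴ = 6990/(0.47·5.67×10⁻⁸·44.41) = 5.906×10⁹ K⁴.

T ≈ 277 K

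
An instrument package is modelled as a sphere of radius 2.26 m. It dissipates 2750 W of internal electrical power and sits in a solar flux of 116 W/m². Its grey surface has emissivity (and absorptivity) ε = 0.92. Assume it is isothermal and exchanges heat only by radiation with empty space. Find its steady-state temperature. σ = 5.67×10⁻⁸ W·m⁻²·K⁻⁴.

At steady state, absorbed solar power + internal power = radiated power.
Absorbed: α·S·A_cross = 0.92·116·16.05 = 1712 W (cross-section πr²).
Total input = 1712 + 2750 = 4462 W.
Radiated: εσ·A_surf·T⁴ with A_surf = 4πr² = 64.18 m².
T⁴ = 4462/(0.92·5.67×10⁻⁸·64.18) = 1.333×10⁹ K⁴.

T ≈ 191 K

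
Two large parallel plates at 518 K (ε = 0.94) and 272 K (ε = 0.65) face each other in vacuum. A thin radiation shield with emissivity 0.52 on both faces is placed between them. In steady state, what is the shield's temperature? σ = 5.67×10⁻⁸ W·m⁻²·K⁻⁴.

T_s ≈ 453 K

In steady state the net flux on the hot side equals that on the cold side.
σ(T₁⁴−T_s⁴)/D₁ = σ(T_s⁴−T₂⁴)/D₂, with D₁ = 1/ε₁+1/ε_s−1 = 1.987, D₂ = 1/ε_s+1/ε₂−1 = 2.462.
Solve for T_s⁴: T_s⁴ = (D₂·T₁⁴ + D₁·T₂⁴)/(D₁+D₂) = 4.228×10¹⁰ K⁴.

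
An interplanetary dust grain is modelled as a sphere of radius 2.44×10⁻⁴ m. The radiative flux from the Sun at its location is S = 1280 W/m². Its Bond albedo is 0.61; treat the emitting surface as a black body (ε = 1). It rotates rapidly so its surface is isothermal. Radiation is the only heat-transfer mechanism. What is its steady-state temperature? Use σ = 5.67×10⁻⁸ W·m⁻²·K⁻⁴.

At equilibrium, absorbed power = emitted power.
Absorbing cross-section = πr² = 1.870×10⁻⁷ m²; emitting surface = 4πr² = 7.482×10⁻⁷ m² (ratio 4).
(1−a)S·A_cross = εσ·A_surf·T⁴  ⇒  T⁴ = (1−a)S/(4σ).
T⁴ = 0.390·1280/(4·5.67×10⁻⁸) = 2.201×10⁹ K⁴.
T = (2.201×10⁹)^(1/4).

T ≈ 217 K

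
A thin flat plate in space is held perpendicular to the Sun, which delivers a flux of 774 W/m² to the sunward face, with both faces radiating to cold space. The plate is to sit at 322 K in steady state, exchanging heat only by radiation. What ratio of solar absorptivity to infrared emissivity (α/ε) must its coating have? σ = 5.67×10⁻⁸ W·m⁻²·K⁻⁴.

α/ε ≈ 1.58

Balance: αS·A = εσ·2A·T⁴ ⇒ α/ε = 2σT⁴/S.
α/ε = 2·5.67×10⁻⁸·(322)⁴/774 = 2·5.67×10⁻⁸·1.075×10¹⁰/774.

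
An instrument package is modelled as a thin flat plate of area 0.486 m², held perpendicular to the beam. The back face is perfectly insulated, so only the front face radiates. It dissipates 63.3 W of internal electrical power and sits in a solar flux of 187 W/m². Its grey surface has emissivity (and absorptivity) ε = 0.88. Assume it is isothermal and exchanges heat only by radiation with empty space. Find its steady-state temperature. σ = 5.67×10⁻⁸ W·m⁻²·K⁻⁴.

At steady state, absorbed solar power + internal power = radiated power.
Absorbed: α·S·A_cross = 0.88·187·0.4860 = 79.98 W (cross-section A).
Total input = 79.98 + 63.3 = 143.3 W.
Radiated: εσ·A_surf·T⁴ with A_surf = A = 0.4860 m².
T⁴ = 143.3/(0.88·5.67×10⁻⁸·0.4860) = 5.908×10⁹ K⁴.

T ≈ 277 K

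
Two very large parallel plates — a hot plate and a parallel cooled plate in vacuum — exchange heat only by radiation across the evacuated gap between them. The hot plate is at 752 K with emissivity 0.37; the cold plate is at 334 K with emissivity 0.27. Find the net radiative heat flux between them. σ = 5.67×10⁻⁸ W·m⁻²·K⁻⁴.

q ≈ 3220 W/m²

For two infinite grey parallel plates, q = σ(T₁⁴ − T₂⁴)/(1/ε₁ + 1/ε₂ − 1).
T₁⁴ − T₂⁴ = 3.198×10¹¹ − 1.244×10¹⁰ = 3.074×10¹¹ K⁴.
1/ε₁ + 1/ε₂ − 1 = 2.703 + 3.704 − 1 = 5.406.
q = 5.67×10⁻⁸ × 3.074×10¹¹ / 5.406.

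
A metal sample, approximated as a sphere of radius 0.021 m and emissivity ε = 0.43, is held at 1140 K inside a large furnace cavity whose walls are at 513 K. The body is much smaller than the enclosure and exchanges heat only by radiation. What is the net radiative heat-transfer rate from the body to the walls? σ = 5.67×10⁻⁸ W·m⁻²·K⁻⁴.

P_net ≈ 219 W

For a small grey body in a large enclosure: P_net = εσA(T_body⁴ − T_wall⁴).
A = 4πr² = 0.005542 m²; T_body⁴ − T_wall⁴ = 1.689×10¹² − 6.926×10¹⁰ = 1.620×10¹² K⁴.
|P_net| = 0.43·5.67×10⁻⁸·0.005542·1.620×10¹².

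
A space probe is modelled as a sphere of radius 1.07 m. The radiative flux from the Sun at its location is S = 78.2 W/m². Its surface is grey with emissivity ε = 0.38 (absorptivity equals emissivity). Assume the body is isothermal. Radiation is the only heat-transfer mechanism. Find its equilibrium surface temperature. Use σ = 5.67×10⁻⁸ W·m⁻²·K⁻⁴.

T ≈ 136 K

At equilibrium, absorbed power = emitted power.
Absorbing cross-section = πr² = 3.597 m²; emitting surface = 4πr² = 14.39 m² (ratio 4).
εS·A_cross = εσ·A_surf·T⁴  ⇒  T⁴ = S/(4σ)   (ε cancels).
T⁴ = 78.2/(4·5.67×10⁻⁸) = 3.448×10⁸ K⁴.
T = (3.448×10⁸)^(1/4).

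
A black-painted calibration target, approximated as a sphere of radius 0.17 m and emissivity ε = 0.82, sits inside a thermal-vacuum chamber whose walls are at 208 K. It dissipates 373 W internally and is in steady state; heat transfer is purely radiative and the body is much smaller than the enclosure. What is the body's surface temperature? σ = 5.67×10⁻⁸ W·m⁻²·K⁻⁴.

T ≈ 393 K

For a small grey body in a large enclosure, net radiated power = εσA(T⁴ − T_w⁴).
Steady state: P = εσA(T⁴ − T_w⁴) with A = 4πr² = 0.3632 m².
T⁴ = P/(εσA) + T_w⁴ = 373/(0.82·5.67×10⁻⁸·0.3632) + (208)⁴
    = 2.209×10¹⁰ + 1.872×10⁹ = 2.396×10¹⁰ K⁴.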